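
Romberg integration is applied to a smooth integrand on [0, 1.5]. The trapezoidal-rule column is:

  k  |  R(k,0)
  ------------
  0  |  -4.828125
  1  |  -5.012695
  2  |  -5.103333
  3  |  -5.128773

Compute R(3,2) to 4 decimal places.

-5.1375

R(2,1) = -5.103333 + (-5.103333 − (-5.012695))/3 = -5.133546
R(3,1) = -5.128773 + (-5.128773 − (-5.103333))/3 = -5.137253
R(3,2) = -5.137253 + (-5.137253 − (-5.133546))/15 = -5.137500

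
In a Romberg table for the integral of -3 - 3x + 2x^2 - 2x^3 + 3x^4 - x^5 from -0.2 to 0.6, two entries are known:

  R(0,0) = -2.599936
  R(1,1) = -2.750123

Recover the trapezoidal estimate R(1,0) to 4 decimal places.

-2.7126

From R(1,1) = (4·R(1,0) − R(0,0))/3, solve for R(1,0):
4·R(1,0) = 3·(-2.750123) + (-2.599936) = -10.850305
R(1,0) = -2.712576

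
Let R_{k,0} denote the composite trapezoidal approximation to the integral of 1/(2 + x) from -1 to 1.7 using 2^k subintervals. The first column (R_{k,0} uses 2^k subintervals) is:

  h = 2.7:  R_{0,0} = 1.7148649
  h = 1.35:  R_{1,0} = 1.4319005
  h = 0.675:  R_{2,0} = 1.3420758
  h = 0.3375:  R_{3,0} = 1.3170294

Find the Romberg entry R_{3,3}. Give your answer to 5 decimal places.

Richardson extrapolation on the trapezoidal column (denominator 4−1=3):
R_{1,1} = (4·1.4319005 − 1.7148649) / 3 = 1.3375790
R_{2,1} = 1.3420758 + (1.3420758 − 1.4319005)/3 = 1.3121342
R_{3,1} = (4·1.3170294 − 1.3420758) / 3 = 1.3086806
R_{2,2} = (16·1.3121342 − 1.3375790) / 15 = 1.3104379
R_{3,2} = 1.3086806 + (1.3086806 − 1.3121342)/15 = 1.3084504
R_{3,3} = 1.3084504 + (1.3084504 − 1.3104379)/63 = 1.3084189

1.30842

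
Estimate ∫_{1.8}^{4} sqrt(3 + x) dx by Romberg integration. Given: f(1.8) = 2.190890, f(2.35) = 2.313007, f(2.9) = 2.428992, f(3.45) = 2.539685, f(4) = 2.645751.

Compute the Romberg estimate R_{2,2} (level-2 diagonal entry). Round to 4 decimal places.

R_{0,0} (trapezoid, 1 panel, h=2.2000): 5.320305
R_{1,0} (trapezoid, 2 panels, h=1.1000): 5.332044
R_{2,0} (trapezoid, 4 panels, h=0.5500): 5.335002
R_{1,1} = 5.332044 + (5.332044 − 5.320305)/3 = 5.335957
R_{2,1} = 5.335002 + (5.335002 − 5.332044)/3 = 5.335988
R_{2,2} = 5.335988 + (5.335988 − 5.335957)/15 = 5.335990

5.3360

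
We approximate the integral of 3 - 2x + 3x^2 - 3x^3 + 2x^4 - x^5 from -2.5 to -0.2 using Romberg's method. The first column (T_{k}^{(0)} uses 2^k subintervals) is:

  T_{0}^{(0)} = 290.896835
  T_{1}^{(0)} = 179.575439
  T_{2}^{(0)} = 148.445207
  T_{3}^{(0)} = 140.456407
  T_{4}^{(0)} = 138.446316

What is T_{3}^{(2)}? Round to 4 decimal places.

137.7751

T_{2}^{(1)} = 148.445207 + (148.445207 − 179.575439)/3 = 138.068463
T_{3}^{(1)} = 140.456407 + (140.456407 − 148.445207)/3 = 137.793474
T_{3}^{(2)} = (16·137.793474 − 138.068463) / 15 = 137.775141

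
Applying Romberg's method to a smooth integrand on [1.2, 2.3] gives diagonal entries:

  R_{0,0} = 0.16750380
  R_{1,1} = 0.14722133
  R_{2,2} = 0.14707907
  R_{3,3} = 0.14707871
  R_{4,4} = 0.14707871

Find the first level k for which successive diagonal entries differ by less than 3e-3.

k = 2

|R_{1,1} − R_{0,0}| = 0.02028247 ≥ 3e-3
|R_{2,2} − R_{1,1}| = 0.00014226 < 3e-3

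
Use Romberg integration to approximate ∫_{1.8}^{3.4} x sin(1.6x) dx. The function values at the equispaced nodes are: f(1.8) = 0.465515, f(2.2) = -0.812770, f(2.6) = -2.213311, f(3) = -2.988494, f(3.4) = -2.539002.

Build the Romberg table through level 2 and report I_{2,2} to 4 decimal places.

-2.8927

I_{0,0} (trapezoid, 1 panel, h=1.6000): -1.658790
I_{1,0} (trapezoid, 2 panels, h=0.8000): -2.600044
I_{2,0} (trapezoid, 4 panels, h=0.4000): -2.820527
I_{1,1} = -2.600044 + (-2.600044 − (-1.658790))/3 = -2.913795
I_{2,1} = -2.820527 + (-2.820527 − (-2.600044))/3 = -2.894021
I_{2,2} = -2.894021 + (-2.894021 − (-2.913795))/15 = -2.892703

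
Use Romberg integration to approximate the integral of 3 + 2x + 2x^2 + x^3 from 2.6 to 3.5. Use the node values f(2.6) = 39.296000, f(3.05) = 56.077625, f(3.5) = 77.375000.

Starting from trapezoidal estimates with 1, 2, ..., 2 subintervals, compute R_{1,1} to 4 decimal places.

R_{0,0} (trapezoid, 1 panel, h=0.9000): 52.501950
R_{1,0} (trapezoid, 2 panels, h=0.4500): 51.485906
R_{1,1} = 51.485906 + (51.485906 − 52.501950)/3 = 51.147225

51.1472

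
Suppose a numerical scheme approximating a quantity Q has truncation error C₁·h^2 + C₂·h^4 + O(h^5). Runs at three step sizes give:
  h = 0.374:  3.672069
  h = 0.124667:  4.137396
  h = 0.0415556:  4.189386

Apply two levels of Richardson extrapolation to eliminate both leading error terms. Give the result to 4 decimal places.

First eliminate the h^2 term (factor 3^2 = 9):
  B₁ = (9·4.137396 − 3.672069)/8 = 4.195562
  B₂ = (9·4.189386 − 4.137396)/8 = 4.195885
Then eliminate the h^4 term (factor 3^4 = 81):
  (81·4.195885 − 4.195562)/80 = 4.195889

4.1959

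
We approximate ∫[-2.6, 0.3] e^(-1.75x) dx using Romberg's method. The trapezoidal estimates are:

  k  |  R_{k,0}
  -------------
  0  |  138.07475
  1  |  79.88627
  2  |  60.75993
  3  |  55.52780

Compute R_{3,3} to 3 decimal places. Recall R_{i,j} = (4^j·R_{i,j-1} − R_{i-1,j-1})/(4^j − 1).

53.740

Richardson extrapolation on the trapezoidal column (denominator 4−1=3):
R_{1,1} = (4·79.88627 − 138.07475) / 3 = 60.49011
R_{2,1} = 60.75993 + (60.75993 − 79.88627)/3 = 54.38448
R_{3,1} = 55.52780 + (55.52780 − 60.75993)/3 = 53.78376
R_{2,2} = (16·54.38448 − 60.49011) / 15 = 53.97744
R_{3,2} = (16·53.78376 − 54.38448) / 15 = 53.74371
R_{3,3} = 53.74371 + (53.74371 − 53.97744)/63 = 53.74000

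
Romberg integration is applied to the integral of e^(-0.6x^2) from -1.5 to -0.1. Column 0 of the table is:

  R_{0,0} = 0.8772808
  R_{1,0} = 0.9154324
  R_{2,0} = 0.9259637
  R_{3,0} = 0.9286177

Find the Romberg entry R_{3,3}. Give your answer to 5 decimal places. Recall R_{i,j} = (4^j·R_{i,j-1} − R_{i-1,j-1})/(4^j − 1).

0.92950

R_{1,1} = (4·0.9154324 − 0.8772808) / 3 = 0.9281496
R_{2,1} = (4·0.9259637 − 0.9154324) / 3 = 0.9294741
R_{3,1} = (4·0.9286177 − 0.9259637) / 3 = 0.9295024
R_{2,2} = 0.9294741 + (0.9294741 − 0.9281496)/15 = 0.9295624
R_{3,2} = (16·0.9295024 − 0.9294741) / 15 = 0.9295043
R_{3,3} = 0.9295043 + (0.9295043 − 0.9295624)/63 = 0.9295034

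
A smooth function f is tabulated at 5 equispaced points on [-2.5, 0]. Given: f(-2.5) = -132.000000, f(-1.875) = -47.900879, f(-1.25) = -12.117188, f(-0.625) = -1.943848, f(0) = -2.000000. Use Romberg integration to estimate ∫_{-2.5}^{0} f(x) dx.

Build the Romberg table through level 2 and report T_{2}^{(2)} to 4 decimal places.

T_{0}^{(0)} (trapezoid, 1 panel, h=2.5000): -167.500000
T_{1}^{(0)} (trapezoid, 2 panels, h=1.2500): -98.896485
T_{2}^{(0)} (trapezoid, 4 panels, h=0.6250): -80.601197
T_{1}^{(1)} = -98.896485 + (-98.896485 − (-167.500000))/3 = -76.028647
T_{2}^{(1)} = -80.601197 + (-80.601197 − (-98.896485))/3 = -74.502768
T_{2}^{(2)} = -74.502768 + (-74.502768 − (-76.028647))/15 = -74.401043

-74.4010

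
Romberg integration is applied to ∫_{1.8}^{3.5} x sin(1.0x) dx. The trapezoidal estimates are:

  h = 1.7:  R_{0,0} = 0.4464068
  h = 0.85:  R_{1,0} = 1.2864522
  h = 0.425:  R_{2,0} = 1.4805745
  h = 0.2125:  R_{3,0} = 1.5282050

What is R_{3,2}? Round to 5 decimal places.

Richardson extrapolation on the trapezoidal column (denominator 4−1=3):
R_{2,1} = 1.4805745 + (1.4805745 − 1.2864522)/3 = 1.5452819
R_{3,1} = (4·1.5282050 − 1.4805745) / 3 = 1.5440818
R_{3,2} = 1.5440818 + (1.5440818 − 1.5452819)/15 = 1.5440018

1.54400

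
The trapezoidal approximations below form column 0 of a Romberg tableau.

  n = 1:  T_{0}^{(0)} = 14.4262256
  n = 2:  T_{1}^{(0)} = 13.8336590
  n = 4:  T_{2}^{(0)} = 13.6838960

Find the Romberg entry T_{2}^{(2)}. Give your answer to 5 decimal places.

Richardson extrapolation on the trapezoidal column (denominator 4−1=3):
T_{1}^{(1)} = 13.8336590 + (13.8336590 − 14.4262256)/3 = 13.6361368
T_{2}^{(1)} = 13.6838960 + (13.6838960 − 13.8336590)/3 = 13.6339750
T_{2}^{(2)} = 13.6339750 + (13.6339750 − 13.6361368)/15 = 13.6338309

13.63383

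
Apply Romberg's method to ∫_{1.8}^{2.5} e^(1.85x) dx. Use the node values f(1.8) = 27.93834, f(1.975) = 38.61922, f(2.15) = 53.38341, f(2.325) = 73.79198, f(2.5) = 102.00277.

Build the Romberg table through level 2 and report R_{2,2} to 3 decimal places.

R_{0,0} (trapezoid, 1 panel, h=0.7000): 45.47939
R_{1,0} (trapezoid, 2 panels, h=0.3500): 41.42389
R_{2,0} (trapezoid, 4 panels, h=0.1750): 40.38390
R_{1,1} = 41.42389 + (41.42389 − 45.47939)/3 = 40.07206
R_{2,1} = 40.38390 + (40.38390 − 41.42389)/3 = 40.03724
R_{2,2} = 40.03724 + (40.03724 − 40.07206)/15 = 40.03492

40.035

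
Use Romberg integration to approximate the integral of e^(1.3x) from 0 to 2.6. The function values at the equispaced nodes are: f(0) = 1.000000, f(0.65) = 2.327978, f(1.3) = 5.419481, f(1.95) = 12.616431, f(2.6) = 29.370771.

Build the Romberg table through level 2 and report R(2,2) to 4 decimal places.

R(0,0) (trapezoid, 1 panel, h=2.6000): 39.482002
R(1,0) (trapezoid, 2 panels, h=1.3000): 26.786326
R(2,0) (trapezoid, 4 panels, h=0.6500): 23.107029
R(1,1) = 26.786326 + (26.786326 − 39.482002)/3 = 22.554434
R(2,1) = 23.107029 + (23.107029 − 26.786326)/3 = 21.880597
R(2,2) = 21.880597 + (21.880597 − 22.554434)/15 = 21.835675

21.8357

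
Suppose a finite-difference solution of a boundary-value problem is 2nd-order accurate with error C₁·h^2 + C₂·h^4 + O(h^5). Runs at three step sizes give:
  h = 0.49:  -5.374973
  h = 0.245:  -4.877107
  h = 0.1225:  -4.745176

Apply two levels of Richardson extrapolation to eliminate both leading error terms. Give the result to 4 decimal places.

-4.7005

First eliminate the h^2 term (factor 2^2 = 4):
  B₁ = (4·(-4.877107) − (-5.374973))/3 = -4.711152
  B₂ = (4·(-4.745176) − (-4.877107))/3 = -4.701199
Then eliminate the h^4 term (factor 2^4 = 16):
  (16·(-4.701199) − (-4.711152))/15 = -4.700535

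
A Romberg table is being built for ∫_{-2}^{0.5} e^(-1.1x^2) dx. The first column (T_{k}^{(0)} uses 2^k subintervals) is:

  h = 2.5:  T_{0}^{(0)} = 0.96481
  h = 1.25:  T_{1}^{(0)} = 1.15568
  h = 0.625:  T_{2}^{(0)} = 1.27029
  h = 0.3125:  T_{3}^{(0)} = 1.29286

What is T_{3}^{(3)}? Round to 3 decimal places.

1.300

Richardson extrapolation on the trapezoidal column (denominator 4−1=3):
T_{1}^{(1)} = 1.15568 + (1.15568 − 0.96481)/3 = 1.21930
T_{2}^{(1)} = (4·1.27029 − 1.15568) / 3 = 1.30849
T_{3}^{(1)} = (4·1.29286 − 1.27029) / 3 = 1.30038
T_{2}^{(2)} = (16·1.30849 − 1.21930) / 15 = 1.31444
T_{3}^{(2)} = (16·1.30038 − 1.30849) / 15 = 1.29984
T_{3}^{(3)} = (64·1.29984 − 1.31444) / 63 = 1.29961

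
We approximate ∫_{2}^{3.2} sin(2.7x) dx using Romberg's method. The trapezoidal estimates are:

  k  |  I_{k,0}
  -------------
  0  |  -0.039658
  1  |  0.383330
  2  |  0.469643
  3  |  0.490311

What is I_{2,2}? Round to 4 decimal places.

I_{1,1} = (4·0.383330 − (-0.039658)) / 3 = 0.524326
I_{2,1} = 0.469643 + (0.469643 − 0.383330)/3 = 0.498414
I_{2,2} = (16·0.498414 − 0.524326) / 15 = 0.496687

0.4967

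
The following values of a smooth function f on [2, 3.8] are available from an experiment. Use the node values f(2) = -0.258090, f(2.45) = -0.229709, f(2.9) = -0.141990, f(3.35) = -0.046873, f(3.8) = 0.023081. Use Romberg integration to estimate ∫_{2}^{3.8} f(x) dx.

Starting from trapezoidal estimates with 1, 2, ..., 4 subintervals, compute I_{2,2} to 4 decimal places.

I_{0,0} (trapezoid, 1 panel, h=1.8000): -0.211508
I_{1,0} (trapezoid, 2 panels, h=0.9000): -0.233545
I_{2,0} (trapezoid, 4 panels, h=0.4500): -0.241234
I_{1,1} = -0.233545 + (-0.233545 − (-0.211508))/3 = -0.240891
I_{2,1} = -0.241234 + (-0.241234 − (-0.233545))/3 = -0.243797
I_{2,2} = -0.243797 + (-0.243797 − (-0.240891))/15 = -0.243991

-0.2440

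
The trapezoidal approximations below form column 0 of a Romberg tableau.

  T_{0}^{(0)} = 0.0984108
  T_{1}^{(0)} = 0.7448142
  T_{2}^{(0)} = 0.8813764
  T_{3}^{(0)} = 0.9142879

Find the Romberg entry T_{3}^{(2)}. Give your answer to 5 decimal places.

0.92515

T_{2}^{(1)} = (4·0.8813764 − 0.7448142) / 3 = 0.9268971
T_{3}^{(1)} = (4·0.9142879 − 0.8813764) / 3 = 0.9252584
T_{3}^{(2)} = 0.9252584 + (0.9252584 − 0.9268971)/15 = 0.9251492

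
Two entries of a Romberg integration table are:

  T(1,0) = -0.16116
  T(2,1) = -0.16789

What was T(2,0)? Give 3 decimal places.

-0.166

From T(2,1) = (4·T(2,0) − T(1,0))/3, solve for T(2,0):
4·T(2,0) = 3·(-0.16789) + (-0.16116) = -0.66483
T(2,0) = -0.16621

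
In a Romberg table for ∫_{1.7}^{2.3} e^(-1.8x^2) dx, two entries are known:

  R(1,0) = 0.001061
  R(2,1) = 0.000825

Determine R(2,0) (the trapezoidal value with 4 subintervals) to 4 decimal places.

0.0009

From R(2,1) = (4·R(2,0) − R(1,0))/3, solve for R(2,0):
4·R(2,0) = 3·0.000825 + 0.001061 = 0.003536
R(2,0) = 0.000884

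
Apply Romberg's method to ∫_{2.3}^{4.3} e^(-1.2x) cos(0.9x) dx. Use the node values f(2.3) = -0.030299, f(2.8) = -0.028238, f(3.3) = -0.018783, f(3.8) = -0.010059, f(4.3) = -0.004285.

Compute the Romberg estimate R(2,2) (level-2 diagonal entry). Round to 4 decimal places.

-0.0376

R(0,0) (trapezoid, 1 panel, h=2.0000): -0.034584
R(1,0) (trapezoid, 2 panels, h=1.0000): -0.036075
R(2,0) (trapezoid, 4 panels, h=0.5000): -0.037186
R(1,1) = -0.036075 + (-0.036075 − (-0.034584))/3 = -0.036572
R(2,1) = -0.037186 + (-0.037186 − (-0.036075))/3 = -0.037556
R(2,2) = -0.037556 + (-0.037556 − (-0.036572))/15 = -0.037622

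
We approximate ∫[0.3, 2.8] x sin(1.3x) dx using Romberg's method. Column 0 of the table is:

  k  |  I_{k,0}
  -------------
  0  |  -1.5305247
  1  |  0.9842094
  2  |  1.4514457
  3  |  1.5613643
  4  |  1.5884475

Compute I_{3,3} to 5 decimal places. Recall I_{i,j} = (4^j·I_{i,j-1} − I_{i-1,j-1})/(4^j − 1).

1.59746

Richardson extrapolation on the trapezoidal column (denominator 4−1=3):
I_{1,1} = (4·0.9842094 − (-1.5305247)) / 3 = 1.8224541
I_{2,1} = 1.4514457 + (1.4514457 − 0.9842094)/3 = 1.6071911
I_{3,1} = (4·1.5613643 − 1.4514457) / 3 = 1.5980038
I_{2,2} = 1.6071911 + (1.6071911 − 1.8224541)/15 = 1.5928402
I_{3,2} = 1.5980038 + (1.5980038 − 1.6071911)/15 = 1.5973913
I_{3,3} = 1.5973913 + (1.5973913 − 1.5928402)/63 = 1.5974635
(Column j=1 coincides with Simpson's rule on the same nodes.)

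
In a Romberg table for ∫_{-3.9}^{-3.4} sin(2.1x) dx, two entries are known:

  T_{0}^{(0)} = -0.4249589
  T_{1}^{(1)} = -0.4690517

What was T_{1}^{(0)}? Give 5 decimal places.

-0.45803

From T_{1}^{(1)} = (4·T_{1}^{(0)} − T_{0}^{(0)})/3, solve for T_{1}^{(0)}:
4·T_{1}^{(0)} = 3·(-0.4690517) + (-0.4249589) = -1.8321140
T_{1}^{(0)} = -0.4580285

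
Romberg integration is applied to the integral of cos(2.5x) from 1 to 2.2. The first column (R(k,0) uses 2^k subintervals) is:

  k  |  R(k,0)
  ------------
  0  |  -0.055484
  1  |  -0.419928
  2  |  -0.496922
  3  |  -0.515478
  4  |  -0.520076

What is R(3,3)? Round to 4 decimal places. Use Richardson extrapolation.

-0.5216

R(1,1) = (4·(-0.419928) − (-0.055484)) / 3 = -0.541409
R(2,1) = (4·(-0.496922) − (-0.419928)) / 3 = -0.522587
R(3,1) = (4·(-0.515478) − (-0.496922)) / 3 = -0.521663
R(2,2) = -0.522587 + (-0.522587 − (-0.541409))/15 = -0.521332
R(3,2) = (16·(-0.521663) − (-0.522587)) / 15 = -0.521601
R(3,3) = (64·(-0.521601) − (-0.521332)) / 63 = -0.521605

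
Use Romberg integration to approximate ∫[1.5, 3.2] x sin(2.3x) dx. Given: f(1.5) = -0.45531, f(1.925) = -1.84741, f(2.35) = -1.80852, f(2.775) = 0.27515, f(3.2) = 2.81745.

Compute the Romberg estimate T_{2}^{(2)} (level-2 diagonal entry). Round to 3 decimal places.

-1.048

T_{0}^{(0)} (trapezoid, 1 panel, h=1.7000): 2.00782
T_{1}^{(0)} (trapezoid, 2 panels, h=0.8500): -0.53333
T_{2}^{(0)} (trapezoid, 4 panels, h=0.4250): -0.93488
T_{1}^{(1)} = -0.53333 + (-0.53333 − 2.00782)/3 = -1.38038
T_{2}^{(1)} = -0.93488 + (-0.93488 − (-0.53333))/3 = -1.06873
T_{2}^{(2)} = -1.06873 + (-1.06873 − (-1.38038))/15 = -1.04795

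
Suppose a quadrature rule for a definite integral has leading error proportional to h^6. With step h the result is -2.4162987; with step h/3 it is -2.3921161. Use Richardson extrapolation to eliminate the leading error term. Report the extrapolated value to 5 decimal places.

-2.39208

The leading error scales as h^6; refining by a factor of 3 reduces it by 3^6 = 729.
Extrapolated value = (729·A(h/3) − A(h)) / (729 − 1)
= (729·(-2.3921161) − (-2.4162987)) / 728
= -1741.4363382 / 728 = -2.3920829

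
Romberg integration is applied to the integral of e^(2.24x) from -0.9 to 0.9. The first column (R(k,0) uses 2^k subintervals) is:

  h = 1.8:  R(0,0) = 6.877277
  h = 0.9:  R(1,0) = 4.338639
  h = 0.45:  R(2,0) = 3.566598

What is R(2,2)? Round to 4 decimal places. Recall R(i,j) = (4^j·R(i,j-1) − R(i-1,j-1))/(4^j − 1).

3.2970

Richardson extrapolation on the trapezoidal column (denominator 4−1=3):
R(1,1) = 4.338639 + (4.338639 − 6.877277)/3 = 3.492426
R(2,1) = 3.566598 + (3.566598 − 4.338639)/3 = 3.309251
R(2,2) = 3.309251 + (3.309251 − 3.492426)/15 = 3.297039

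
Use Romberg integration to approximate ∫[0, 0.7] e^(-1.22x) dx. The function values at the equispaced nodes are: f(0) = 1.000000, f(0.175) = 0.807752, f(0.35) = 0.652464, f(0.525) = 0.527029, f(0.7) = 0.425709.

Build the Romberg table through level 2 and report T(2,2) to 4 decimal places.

0.4707

T(0,0) (trapezoid, 1 panel, h=0.7000): 0.498998
T(1,0) (trapezoid, 2 panels, h=0.3500): 0.477861
T(2,0) (trapezoid, 4 panels, h=0.1750): 0.472517
T(1,1) = 0.477861 + (0.477861 − 0.498998)/3 = 0.470815
T(2,1) = 0.472517 + (0.472517 − 0.477861)/3 = 0.470736
T(2,2) = 0.470736 + (0.470736 − 0.470815)/15 = 0.470731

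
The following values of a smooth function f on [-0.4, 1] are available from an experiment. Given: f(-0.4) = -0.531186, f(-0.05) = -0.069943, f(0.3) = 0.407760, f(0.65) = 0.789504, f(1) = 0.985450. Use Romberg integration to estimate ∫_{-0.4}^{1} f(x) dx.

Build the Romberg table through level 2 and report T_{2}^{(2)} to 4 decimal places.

0.4838

T_{0}^{(0)} (trapezoid, 1 panel, h=1.4000): 0.317985
T_{1}^{(0)} (trapezoid, 2 panels, h=0.7000): 0.444424
T_{2}^{(0)} (trapezoid, 4 panels, h=0.3500): 0.474059
T_{1}^{(1)} = 0.444424 + (0.444424 − 0.317985)/3 = 0.486570
T_{2}^{(1)} = 0.474059 + (0.474059 − 0.444424)/3 = 0.483937
T_{2}^{(2)} = 0.483937 + (0.483937 − 0.486570)/15 = 0.483761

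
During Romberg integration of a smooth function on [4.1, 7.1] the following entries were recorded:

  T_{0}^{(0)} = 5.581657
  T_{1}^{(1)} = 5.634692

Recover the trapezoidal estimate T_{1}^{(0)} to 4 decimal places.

5.6214

From T_{1}^{(1)} = (4·T_{1}^{(0)} − T_{0}^{(0)})/3, solve for T_{1}^{(0)}:
4·T_{1}^{(0)} = 3·5.634692 + 5.581657 = 22.485733
T_{1}^{(0)} = 5.621433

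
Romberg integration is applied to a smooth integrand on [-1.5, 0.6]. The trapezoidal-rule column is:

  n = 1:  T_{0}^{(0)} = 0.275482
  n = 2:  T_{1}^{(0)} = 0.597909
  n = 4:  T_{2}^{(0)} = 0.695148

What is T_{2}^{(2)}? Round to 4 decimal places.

0.7290

T_{1}^{(1)} = 0.597909 + (0.597909 − 0.275482)/3 = 0.705385
T_{2}^{(1)} = (4·0.695148 − 0.597909) / 3 = 0.727561
T_{2}^{(2)} = (16·0.727561 − 0.705385) / 15 = 0.729039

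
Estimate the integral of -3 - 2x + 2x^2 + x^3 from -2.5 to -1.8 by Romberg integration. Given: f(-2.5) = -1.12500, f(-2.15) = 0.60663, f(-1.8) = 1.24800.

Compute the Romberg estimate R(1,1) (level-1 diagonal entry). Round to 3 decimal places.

0.297

R(0,0) (trapezoid, 1 panel, h=0.7000): 0.04305
R(1,0) (trapezoid, 2 panels, h=0.3500): 0.23385
R(1,1) = 0.23385 + (0.23385 − 0.04305)/3 = 0.29745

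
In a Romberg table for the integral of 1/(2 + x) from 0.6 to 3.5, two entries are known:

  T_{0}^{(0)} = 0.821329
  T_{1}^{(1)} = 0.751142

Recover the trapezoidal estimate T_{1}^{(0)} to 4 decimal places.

From T_{1}^{(1)} = (4·T_{1}^{(0)} − T_{0}^{(0)})/3, solve for T_{1}^{(0)}:
4·T_{1}^{(0)} = 3·0.751142 + 0.821329 = 3.074755
T_{1}^{(0)} = 0.768689

0.7687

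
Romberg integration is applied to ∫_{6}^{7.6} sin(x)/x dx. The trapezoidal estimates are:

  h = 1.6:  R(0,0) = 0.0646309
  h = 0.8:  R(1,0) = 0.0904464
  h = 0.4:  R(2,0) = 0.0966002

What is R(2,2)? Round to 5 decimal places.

R(1,1) = (4·0.0904464 − 0.0646309) / 3 = 0.0990516
R(2,1) = 0.0966002 + (0.0966002 − 0.0904464)/3 = 0.0986515
R(2,2) = 0.0986515 + (0.0986515 − 0.0990516)/15 = 0.0986248

0.09862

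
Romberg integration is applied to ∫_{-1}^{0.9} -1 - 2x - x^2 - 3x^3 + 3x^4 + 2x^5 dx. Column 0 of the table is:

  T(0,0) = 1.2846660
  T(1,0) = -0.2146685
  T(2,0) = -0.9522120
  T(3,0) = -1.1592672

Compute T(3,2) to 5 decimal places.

Richardson extrapolation on the trapezoidal column (denominator 4−1=3):
T(2,1) = (4·(-0.9522120) − (-0.2146685)) / 3 = -1.1980598
T(3,1) = (4·(-1.1592672) − (-0.9522120)) / 3 = -1.2282856
T(3,2) = -1.2282856 + (-1.2282856 − (-1.1980598))/15 = -1.2303007
(Column j=1 coincides with Simpson's rule on the same nodes.)

-1.23030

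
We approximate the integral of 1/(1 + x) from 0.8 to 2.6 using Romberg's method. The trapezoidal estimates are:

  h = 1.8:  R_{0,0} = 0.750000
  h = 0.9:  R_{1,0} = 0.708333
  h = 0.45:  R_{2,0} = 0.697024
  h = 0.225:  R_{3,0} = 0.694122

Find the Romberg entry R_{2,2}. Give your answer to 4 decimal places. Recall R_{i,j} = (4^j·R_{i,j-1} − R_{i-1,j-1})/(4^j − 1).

Richardson extrapolation on the trapezoidal column (denominator 4−1=3):
R_{1,1} = (4·0.708333 − 0.750000) / 3 = 0.694444
R_{2,1} = (4·0.697024 − 0.708333) / 3 = 0.693254
R_{2,2} = (16·0.693254 − 0.694444) / 15 = 0.693175
(Column j=1 coincides with Simpson's rule on the same nodes.)

0.6932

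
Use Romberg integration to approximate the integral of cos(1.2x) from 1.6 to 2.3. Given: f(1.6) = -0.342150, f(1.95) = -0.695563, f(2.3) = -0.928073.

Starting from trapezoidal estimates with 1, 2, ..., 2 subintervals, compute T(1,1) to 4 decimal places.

T(0,0) (trapezoid, 1 panel, h=0.7000): -0.444578
T(1,0) (trapezoid, 2 panels, h=0.3500): -0.465736
T(1,1) = -0.465736 + (-0.465736 − (-0.444578))/3 = -0.472789

-0.4728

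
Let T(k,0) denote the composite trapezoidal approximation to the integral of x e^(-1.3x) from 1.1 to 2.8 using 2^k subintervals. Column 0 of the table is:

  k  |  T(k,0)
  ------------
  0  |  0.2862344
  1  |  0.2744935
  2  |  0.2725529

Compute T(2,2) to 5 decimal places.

T(1,1) = 0.2744935 + (0.2744935 − 0.2862344)/3 = 0.2705799
T(2,1) = (4·0.2725529 − 0.2744935) / 3 = 0.2719060
T(2,2) = (16·0.2719060 − 0.2705799) / 15 = 0.2719944
(Column j=1 coincides with Simpson's rule on the same nodes.)

0.27199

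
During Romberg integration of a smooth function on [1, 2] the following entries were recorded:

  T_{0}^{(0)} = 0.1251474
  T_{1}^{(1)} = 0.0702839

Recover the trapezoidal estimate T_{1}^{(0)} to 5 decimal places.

From T_{1}^{(1)} = (4·T_{1}^{(0)} − T_{0}^{(0)})/3, solve for T_{1}^{(0)}:
4·T_{1}^{(0)} = 3·0.0702839 + 0.1251474 = 0.3359991
T_{1}^{(0)} = 0.0839998

0.08400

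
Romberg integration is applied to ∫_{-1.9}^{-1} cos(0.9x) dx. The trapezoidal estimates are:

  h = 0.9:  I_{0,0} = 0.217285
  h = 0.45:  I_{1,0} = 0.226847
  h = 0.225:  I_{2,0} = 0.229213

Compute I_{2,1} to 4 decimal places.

I_{2,1} = 0.229213 + (0.229213 − 0.226847)/3 = 0.230002

0.2300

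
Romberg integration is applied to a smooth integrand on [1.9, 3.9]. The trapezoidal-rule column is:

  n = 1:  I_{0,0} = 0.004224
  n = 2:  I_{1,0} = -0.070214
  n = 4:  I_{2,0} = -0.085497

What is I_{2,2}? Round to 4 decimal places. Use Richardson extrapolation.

I_{1,1} = -0.070214 + (-0.070214 − 0.004224)/3 = -0.095027
I_{2,1} = (4·(-0.085497) − (-0.070214)) / 3 = -0.090591
I_{2,2} = (16·(-0.090591) − (-0.095027)) / 15 = -0.090295

-0.0903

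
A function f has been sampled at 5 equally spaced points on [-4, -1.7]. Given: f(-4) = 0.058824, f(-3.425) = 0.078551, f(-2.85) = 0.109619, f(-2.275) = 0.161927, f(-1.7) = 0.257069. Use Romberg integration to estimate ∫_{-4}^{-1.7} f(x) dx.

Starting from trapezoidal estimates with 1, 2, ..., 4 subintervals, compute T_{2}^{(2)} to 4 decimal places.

0.2868

T_{0}^{(0)} (trapezoid, 1 panel, h=2.3000): 0.363277
T_{1}^{(0)} (trapezoid, 2 panels, h=1.1500): 0.307700
T_{2}^{(0)} (trapezoid, 4 panels, h=0.5750): 0.292125
T_{1}^{(1)} = 0.307700 + (0.307700 − 0.363277)/3 = 0.289174
T_{2}^{(1)} = 0.292125 + (0.292125 − 0.307700)/3 = 0.286933
T_{2}^{(2)} = 0.286933 + (0.286933 − 0.289174)/15 = 0.286784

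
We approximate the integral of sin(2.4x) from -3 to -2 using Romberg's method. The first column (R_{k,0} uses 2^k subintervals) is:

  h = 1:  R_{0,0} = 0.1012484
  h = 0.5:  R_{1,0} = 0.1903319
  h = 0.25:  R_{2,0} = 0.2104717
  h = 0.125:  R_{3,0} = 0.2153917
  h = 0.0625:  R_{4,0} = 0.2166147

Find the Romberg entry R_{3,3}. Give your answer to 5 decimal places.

R_{1,1} = 0.1903319 + (0.1903319 − 0.1012484)/3 = 0.2200264
R_{2,1} = 0.2104717 + (0.2104717 − 0.1903319)/3 = 0.2171850
R_{3,1} = 0.2153917 + (0.2153917 − 0.2104717)/3 = 0.2170317
R_{2,2} = 0.2171850 + (0.2171850 − 0.2200264)/15 = 0.2169956
R_{3,2} = (16·0.2170317 − 0.2171850) / 15 = 0.2170215
R_{3,3} = (64·0.2170215 − 0.2169956) / 63 = 0.2170219

0.21702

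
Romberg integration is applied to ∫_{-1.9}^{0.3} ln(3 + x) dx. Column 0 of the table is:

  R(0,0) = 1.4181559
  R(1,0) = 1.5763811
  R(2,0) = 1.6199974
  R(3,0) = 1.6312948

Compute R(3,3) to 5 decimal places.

1.63510

R(1,1) = (4·1.5763811 − 1.4181559) / 3 = 1.6291228
R(2,1) = (4·1.6199974 − 1.5763811) / 3 = 1.6345362
R(3,1) = 1.6312948 + (1.6312948 − 1.6199974)/3 = 1.6350606
R(2,2) = (16·1.6345362 − 1.6291228) / 15 = 1.6348971
R(3,2) = 1.6350606 + (1.6350606 − 1.6345362)/15 = 1.6350956
R(3,3) = (64·1.6350956 − 1.6348971) / 63 = 1.6350988
(Column j=1 coincides with Simpson's rule on the same nodes.)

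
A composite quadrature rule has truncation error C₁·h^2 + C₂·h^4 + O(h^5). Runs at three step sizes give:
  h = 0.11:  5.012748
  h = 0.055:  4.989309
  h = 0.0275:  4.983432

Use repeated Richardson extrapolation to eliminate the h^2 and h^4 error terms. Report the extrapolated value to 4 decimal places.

First eliminate the h^2 term (factor 2^2 = 4):
  B₁ = (4·4.989309 − 5.012748)/3 = 4.981496
  B₂ = (4·4.983432 − 4.989309)/3 = 4.981473
Then eliminate the h^4 term (factor 2^4 = 16):
  (16·4.981473 − 4.981496)/15 = 4.981471

4.9815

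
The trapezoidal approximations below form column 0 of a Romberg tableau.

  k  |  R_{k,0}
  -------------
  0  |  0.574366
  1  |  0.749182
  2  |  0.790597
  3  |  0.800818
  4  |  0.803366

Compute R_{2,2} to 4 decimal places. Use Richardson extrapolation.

Richardson extrapolation on the trapezoidal column (denominator 4−1=3):
R_{1,1} = (4·0.749182 − 0.574366) / 3 = 0.807454
R_{2,1} = 0.790597 + (0.790597 − 0.749182)/3 = 0.804402
R_{2,2} = (16·0.804402 − 0.807454) / 15 = 0.804199

0.8042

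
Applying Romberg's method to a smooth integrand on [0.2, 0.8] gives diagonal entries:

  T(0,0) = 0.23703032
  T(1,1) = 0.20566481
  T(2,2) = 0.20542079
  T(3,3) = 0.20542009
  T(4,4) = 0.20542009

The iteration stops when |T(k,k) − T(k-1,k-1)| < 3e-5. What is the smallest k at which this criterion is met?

|T(1,1) − T(0,0)| = 0.03136551 ≥ 3e-5
|T(2,2) − T(1,1)| = 0.00024402 ≥ 3e-5
|T(3,3) − T(2,2)| = 0.00000070 < 3e-5

k = 3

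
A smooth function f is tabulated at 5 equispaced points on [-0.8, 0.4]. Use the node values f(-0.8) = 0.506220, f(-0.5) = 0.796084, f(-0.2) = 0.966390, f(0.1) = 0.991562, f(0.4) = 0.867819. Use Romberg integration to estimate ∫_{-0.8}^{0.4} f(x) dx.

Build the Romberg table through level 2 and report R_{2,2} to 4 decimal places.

R_{0,0} (trapezoid, 1 panel, h=1.2000): 0.824423
R_{1,0} (trapezoid, 2 panels, h=0.6000): 0.992046
R_{2,0} (trapezoid, 4 panels, h=0.3000): 1.032317
R_{1,1} = 0.992046 + (0.992046 − 0.824423)/3 = 1.047920
R_{2,1} = 1.032317 + (1.032317 − 0.992046)/3 = 1.045741
R_{2,2} = 1.045741 + (1.045741 − 1.047920)/15 = 1.045596

1.0456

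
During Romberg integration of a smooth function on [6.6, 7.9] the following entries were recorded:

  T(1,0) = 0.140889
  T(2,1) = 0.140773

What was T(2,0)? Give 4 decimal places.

From T(2,1) = (4·T(2,0) − T(1,0))/3, solve for T(2,0):
4·T(2,0) = 3·0.140773 + 0.140889 = 0.563208
T(2,0) = 0.140802

0.1408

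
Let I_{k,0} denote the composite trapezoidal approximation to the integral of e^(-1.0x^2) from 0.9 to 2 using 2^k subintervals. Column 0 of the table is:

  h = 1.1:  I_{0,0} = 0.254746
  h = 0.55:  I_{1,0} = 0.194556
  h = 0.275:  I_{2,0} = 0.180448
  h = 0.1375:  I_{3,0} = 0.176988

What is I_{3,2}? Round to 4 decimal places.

Richardson extrapolation on the trapezoidal column (denominator 4−1=3):
I_{2,1} = 0.180448 + (0.180448 − 0.194556)/3 = 0.175745
I_{3,1} = 0.176988 + (0.176988 − 0.180448)/3 = 0.175835
I_{3,2} = (16·0.175835 − 0.175745) / 15 = 0.175841

0.1758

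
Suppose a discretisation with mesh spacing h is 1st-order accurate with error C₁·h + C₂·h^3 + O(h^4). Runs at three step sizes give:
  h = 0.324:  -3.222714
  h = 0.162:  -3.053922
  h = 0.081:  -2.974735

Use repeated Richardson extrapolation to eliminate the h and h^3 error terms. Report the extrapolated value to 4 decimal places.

-2.8970

First eliminate the h term (factor 2^1 = 2):
  B₁ = (2·(-3.053922) − (-3.222714))/1 = -2.885130
  B₂ = (2·(-2.974735) − (-3.053922))/1 = -2.895548
Then eliminate the h^3 term (factor 2^3 = 8):
  (8·(-2.895548) − (-2.885130))/7 = -2.897036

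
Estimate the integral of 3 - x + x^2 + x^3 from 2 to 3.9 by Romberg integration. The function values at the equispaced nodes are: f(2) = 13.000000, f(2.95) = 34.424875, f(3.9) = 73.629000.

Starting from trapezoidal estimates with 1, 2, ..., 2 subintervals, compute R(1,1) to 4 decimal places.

R(0,0) (trapezoid, 1 panel, h=1.9000): 82.297550
R(1,0) (trapezoid, 2 panels, h=0.9500): 73.852406
R(1,1) = 73.852406 + (73.852406 − 82.297550)/3 = 71.037358

71.0374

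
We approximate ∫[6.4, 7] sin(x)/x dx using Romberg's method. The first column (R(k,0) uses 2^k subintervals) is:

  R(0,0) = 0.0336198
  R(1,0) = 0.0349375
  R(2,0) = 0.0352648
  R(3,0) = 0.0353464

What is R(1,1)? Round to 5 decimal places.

R(1,1) = (4·0.0349375 − 0.0336198) / 3 = 0.0353767
(Column j=1 coincides with Simpson's rule on the same nodes.)

0.03538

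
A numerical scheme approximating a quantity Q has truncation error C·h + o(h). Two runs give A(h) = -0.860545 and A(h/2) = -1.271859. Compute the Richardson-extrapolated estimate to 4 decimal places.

The leading error scales as h; refining by a factor of 2 reduces it by 2^1 = 2.
Extrapolated value = (2·A(h/2) − A(h)) / (2 − 1)
= (2·(-1.271859) − (-0.860545)) / 1
= -1.683173 / 1 = -1.683173

-1.6832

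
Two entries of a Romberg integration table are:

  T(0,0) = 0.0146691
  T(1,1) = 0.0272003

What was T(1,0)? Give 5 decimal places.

0.02407

From T(1,1) = (4·T(1,0) − T(0,0))/3, solve for T(1,0):
4·T(1,0) = 3·0.0272003 + 0.0146691 = 0.0962700
T(1,0) = 0.0240675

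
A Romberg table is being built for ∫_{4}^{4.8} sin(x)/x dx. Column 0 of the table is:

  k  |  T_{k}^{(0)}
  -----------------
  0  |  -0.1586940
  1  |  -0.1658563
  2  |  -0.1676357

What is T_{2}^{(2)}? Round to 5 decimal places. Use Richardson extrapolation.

T_{1}^{(1)} = -0.1658563 + (-0.1658563 − (-0.1586940))/3 = -0.1682437
T_{2}^{(1)} = -0.1676357 + (-0.1676357 − (-0.1658563))/3 = -0.1682288
T_{2}^{(2)} = -0.1682288 + (-0.1682288 − (-0.1682437))/15 = -0.1682278

-0.16823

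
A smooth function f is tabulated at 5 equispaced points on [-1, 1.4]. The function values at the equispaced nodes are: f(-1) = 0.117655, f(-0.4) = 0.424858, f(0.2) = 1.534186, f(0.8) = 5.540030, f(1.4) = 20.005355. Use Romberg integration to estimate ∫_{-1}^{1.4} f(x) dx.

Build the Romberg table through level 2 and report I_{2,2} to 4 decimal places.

9.3373

I_{0,0} (trapezoid, 1 panel, h=2.4000): 24.147612
I_{1,0} (trapezoid, 2 panels, h=1.2000): 13.914829
I_{2,0} (trapezoid, 4 panels, h=0.6000): 10.536347
I_{1,1} = 13.914829 + (13.914829 − 24.147612)/3 = 10.503901
I_{2,1} = 10.536347 + (10.536347 − 13.914829)/3 = 9.410186
I_{2,2} = 9.410186 + (9.410186 − 10.503901)/15 = 9.337272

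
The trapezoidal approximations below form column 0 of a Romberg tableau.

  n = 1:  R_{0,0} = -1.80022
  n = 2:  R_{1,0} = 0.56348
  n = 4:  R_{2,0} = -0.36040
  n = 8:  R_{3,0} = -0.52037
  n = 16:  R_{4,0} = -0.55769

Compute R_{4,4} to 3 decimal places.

-0.570

Richardson extrapolation on the trapezoidal column (denominator 4−1=3):
R_{1,1} = (4·0.56348 − (-1.80022)) / 3 = 1.35138
R_{2,1} = (4·(-0.36040) − 0.56348) / 3 = -0.66836
R_{3,1} = -0.52037 + (-0.52037 − (-0.36040))/3 = -0.57369
R_{4,1} = (4·(-0.55769) − (-0.52037)) / 3 = -0.57013
R_{2,2} = -0.66836 + (-0.66836 − 1.35138)/15 = -0.80301
R_{3,2} = -0.57369 + (-0.57369 − (-0.66836))/15 = -0.56738
R_{4,2} = -0.57013 + (-0.57013 − (-0.57369))/15 = -0.56989
R_{3,3} = -0.56738 + (-0.56738 − (-0.80301))/63 = -0.56364
R_{4,3} = -0.56989 + (-0.56989 − (-0.56738))/63 = -0.56993
R_{4,4} = (256·(-0.56993) − (-0.56364)) / 255 = -0.56995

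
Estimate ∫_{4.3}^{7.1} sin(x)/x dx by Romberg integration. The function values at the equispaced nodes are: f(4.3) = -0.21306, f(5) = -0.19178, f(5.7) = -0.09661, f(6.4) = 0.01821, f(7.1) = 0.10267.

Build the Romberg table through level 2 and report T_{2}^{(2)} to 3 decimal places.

T_{0}^{(0)} (trapezoid, 1 panel, h=2.8000): -0.15455
T_{1}^{(0)} (trapezoid, 2 panels, h=1.4000): -0.21253
T_{2}^{(0)} (trapezoid, 4 panels, h=0.7000): -0.22776
T_{1}^{(1)} = -0.21253 + (-0.21253 − (-0.15455))/3 = -0.23186
T_{2}^{(1)} = -0.22776 + (-0.22776 − (-0.21253))/3 = -0.23284
T_{2}^{(2)} = -0.23284 + (-0.23284 − (-0.23186))/15 = -0.23291

-0.233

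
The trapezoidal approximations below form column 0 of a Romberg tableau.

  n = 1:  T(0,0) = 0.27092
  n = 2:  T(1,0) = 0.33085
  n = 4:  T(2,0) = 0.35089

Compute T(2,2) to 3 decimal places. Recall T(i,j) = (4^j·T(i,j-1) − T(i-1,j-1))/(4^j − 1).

0.358

Richardson extrapolation on the trapezoidal column (denominator 4−1=3):
T(1,1) = 0.33085 + (0.33085 − 0.27092)/3 = 0.35083
T(2,1) = 0.35089 + (0.35089 − 0.33085)/3 = 0.35757
T(2,2) = (16·0.35757 − 0.35083) / 15 = 0.35802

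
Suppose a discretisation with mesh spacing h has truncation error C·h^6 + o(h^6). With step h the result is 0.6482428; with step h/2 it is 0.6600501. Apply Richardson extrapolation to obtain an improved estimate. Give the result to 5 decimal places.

0.66024

Extrapolated value = (64·A(h/2) − A(h)) / (64 − 1)
= (64·0.6600501 − 0.6482428) / 63
= 41.5949636 / 63 = 0.6602375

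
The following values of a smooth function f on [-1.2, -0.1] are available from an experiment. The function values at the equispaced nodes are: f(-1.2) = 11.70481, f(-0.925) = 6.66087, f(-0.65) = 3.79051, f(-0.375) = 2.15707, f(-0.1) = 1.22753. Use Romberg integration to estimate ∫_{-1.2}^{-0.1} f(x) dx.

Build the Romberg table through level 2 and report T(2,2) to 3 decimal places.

T(0,0) (trapezoid, 1 panel, h=1.1000): 7.11279
T(1,0) (trapezoid, 2 panels, h=0.5500): 5.64117
T(2,0) (trapezoid, 4 panels, h=0.2750): 5.24552
T(1,1) = 5.64117 + (5.64117 − 7.11279)/3 = 5.15063
T(2,1) = 5.24552 + (5.24552 − 5.64117)/3 = 5.11364
T(2,2) = 5.11364 + (5.11364 − 5.15063)/15 = 5.11117

5.111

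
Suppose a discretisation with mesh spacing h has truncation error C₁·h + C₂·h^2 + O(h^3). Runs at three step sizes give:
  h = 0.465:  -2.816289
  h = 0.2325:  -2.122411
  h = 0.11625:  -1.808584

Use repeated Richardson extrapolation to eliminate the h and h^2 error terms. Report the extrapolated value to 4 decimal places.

First eliminate the h term (factor 2^1 = 2):
  B₁ = (2·(-2.122411) − (-2.816289))/1 = -1.428533
  B₂ = (2·(-1.808584) − (-2.122411))/1 = -1.494757
Then eliminate the h^2 term (factor 2^2 = 4):
  (4·(-1.494757) − (-1.428533))/3 = -1.516832

-1.5168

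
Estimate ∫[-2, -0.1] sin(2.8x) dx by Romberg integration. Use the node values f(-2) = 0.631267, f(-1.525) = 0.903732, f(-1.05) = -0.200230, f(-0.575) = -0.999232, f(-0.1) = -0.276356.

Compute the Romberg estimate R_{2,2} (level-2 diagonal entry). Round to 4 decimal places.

-0.0628

R_{0,0} (trapezoid, 1 panel, h=1.9000): 0.337165
R_{1,0} (trapezoid, 2 panels, h=0.9500): -0.021636
R_{2,0} (trapezoid, 4 panels, h=0.4750): -0.056180
R_{1,1} = -0.021636 + (-0.021636 − 0.337165)/3 = -0.141236
R_{2,1} = -0.056180 + (-0.056180 − (-0.021636))/3 = -0.067695
R_{2,2} = -0.067695 + (-0.067695 − (-0.141236))/15 = -0.062792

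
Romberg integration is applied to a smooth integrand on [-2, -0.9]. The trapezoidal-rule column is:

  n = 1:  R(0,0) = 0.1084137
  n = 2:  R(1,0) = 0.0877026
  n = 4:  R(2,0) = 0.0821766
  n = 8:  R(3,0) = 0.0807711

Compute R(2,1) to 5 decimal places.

Richardson extrapolation on the trapezoidal column (denominator 4−1=3):
R(2,1) = 0.0821766 + (0.0821766 − 0.0877026)/3 = 0.0803346

0.08033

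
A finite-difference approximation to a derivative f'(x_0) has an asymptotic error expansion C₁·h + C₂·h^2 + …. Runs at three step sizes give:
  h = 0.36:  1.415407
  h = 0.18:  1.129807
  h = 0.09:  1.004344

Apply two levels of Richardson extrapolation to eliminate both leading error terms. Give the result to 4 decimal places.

0.8904

First eliminate the h term (factor 2^1 = 2):
  B₁ = (2·1.129807 − 1.415407)/1 = 0.844207
  B₂ = (2·1.004344 − 1.129807)/1 = 0.878881
Then eliminate the h^2 term (factor 2^2 = 4):
  (4·0.878881 − 0.844207)/3 = 0.890439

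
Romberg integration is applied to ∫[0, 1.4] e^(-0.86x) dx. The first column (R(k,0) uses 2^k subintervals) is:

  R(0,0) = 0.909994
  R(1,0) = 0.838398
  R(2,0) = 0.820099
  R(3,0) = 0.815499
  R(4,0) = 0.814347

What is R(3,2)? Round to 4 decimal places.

0.8140

Richardson extrapolation on the trapezoidal column (denominator 4−1=3):
R(2,1) = 0.820099 + (0.820099 − 0.838398)/3 = 0.813999
R(3,1) = 0.815499 + (0.815499 − 0.820099)/3 = 0.813966
R(3,2) = 0.813966 + (0.813966 − 0.813999)/15 = 0.813964
(Column j=1 coincides with Simpson's rule on the same nodes.)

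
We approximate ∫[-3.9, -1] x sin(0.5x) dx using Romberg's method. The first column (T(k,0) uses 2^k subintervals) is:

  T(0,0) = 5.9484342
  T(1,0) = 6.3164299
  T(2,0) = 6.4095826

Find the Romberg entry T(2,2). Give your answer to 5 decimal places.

6.44074

Richardson extrapolation on the trapezoidal column (denominator 4−1=3):
T(1,1) = 6.3164299 + (6.3164299 − 5.9484342)/3 = 6.4390951
T(2,1) = (4·6.4095826 − 6.3164299) / 3 = 6.4406335
T(2,2) = 6.4406335 + (6.4406335 − 6.4390951)/15 = 6.4407361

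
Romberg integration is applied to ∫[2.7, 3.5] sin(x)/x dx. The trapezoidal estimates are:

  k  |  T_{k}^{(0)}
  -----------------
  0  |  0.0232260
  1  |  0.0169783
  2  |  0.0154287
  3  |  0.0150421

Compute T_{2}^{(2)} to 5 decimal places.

0.01491

Richardson extrapolation on the trapezoidal column (denominator 4−1=3):
T_{1}^{(1)} = (4·0.0169783 − 0.0232260) / 3 = 0.0148957
T_{2}^{(1)} = (4·0.0154287 − 0.0169783) / 3 = 0.0149122
T_{2}^{(2)} = 0.0149122 + (0.0149122 − 0.0148957)/15 = 0.0149133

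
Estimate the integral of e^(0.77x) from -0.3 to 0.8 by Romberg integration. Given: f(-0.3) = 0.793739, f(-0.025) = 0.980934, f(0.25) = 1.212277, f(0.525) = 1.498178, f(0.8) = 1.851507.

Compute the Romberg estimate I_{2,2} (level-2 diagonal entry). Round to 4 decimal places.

1.3737

I_{0,0} (trapezoid, 1 panel, h=1.1000): 1.454885
I_{1,0} (trapezoid, 2 panels, h=0.5500): 1.394195
I_{2,0} (trapezoid, 4 panels, h=0.2750): 1.378853
I_{1,1} = 1.394195 + (1.394195 − 1.454885)/3 = 1.373965
I_{2,1} = 1.378853 + (1.378853 − 1.394195)/3 = 1.373739
I_{2,2} = 1.373739 + (1.373739 − 1.373965)/15 = 1.373724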